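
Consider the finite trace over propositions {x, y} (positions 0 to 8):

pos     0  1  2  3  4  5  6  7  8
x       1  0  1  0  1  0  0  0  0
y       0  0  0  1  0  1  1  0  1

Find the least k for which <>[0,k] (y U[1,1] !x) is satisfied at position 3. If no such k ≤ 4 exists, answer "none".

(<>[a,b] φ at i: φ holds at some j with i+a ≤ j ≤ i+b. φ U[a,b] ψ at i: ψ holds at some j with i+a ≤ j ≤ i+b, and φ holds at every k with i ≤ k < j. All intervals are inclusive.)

Scan j = 3,4,… for (y U[1,1] !x):
  j=3: fails
  j=4: fails
  j=5: holds
First hit at j=5, so smallest k = 5-3 = 2.

2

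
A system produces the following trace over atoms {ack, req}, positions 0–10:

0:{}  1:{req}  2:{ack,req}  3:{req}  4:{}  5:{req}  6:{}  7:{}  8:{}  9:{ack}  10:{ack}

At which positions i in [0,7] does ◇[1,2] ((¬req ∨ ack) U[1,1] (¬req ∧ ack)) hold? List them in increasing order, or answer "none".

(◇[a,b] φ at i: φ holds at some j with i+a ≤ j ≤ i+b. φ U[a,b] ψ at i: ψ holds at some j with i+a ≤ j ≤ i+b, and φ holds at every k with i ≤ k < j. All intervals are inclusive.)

Evaluate at each i in [0,7]:
  i=0: ✗ (none in [1,2])
  i=1: ✗ (none in [2,3])
  i=2: ✗ (none in [3,4])
  i=3: ✗ (none in [4,5])
  i=4: ✗ (none in [5,6])
  i=5: ✗ (none in [6,7])
  i=6: ✓ (witness j=8)
  i=7: ✓ (witness j=8)

6, 7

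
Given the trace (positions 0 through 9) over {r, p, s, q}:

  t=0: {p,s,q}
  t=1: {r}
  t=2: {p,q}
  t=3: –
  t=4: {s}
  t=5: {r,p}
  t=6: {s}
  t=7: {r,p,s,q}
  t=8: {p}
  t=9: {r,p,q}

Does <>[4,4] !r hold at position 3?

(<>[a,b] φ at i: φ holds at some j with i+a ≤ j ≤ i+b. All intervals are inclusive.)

Check !r at each j in [7,7]:
  j=7: false
No position in the window satisfies it → formula fails.

False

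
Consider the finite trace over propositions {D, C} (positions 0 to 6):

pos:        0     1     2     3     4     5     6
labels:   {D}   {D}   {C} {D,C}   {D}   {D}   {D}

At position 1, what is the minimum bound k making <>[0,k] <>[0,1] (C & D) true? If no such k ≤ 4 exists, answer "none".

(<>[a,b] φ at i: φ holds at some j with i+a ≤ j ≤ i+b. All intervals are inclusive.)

Scan j = 1,2,… for <>[0,1] (C & D):
  j=1: fails
  j=2: holds
First hit at j=2, so smallest k = 2-1 = 1.

1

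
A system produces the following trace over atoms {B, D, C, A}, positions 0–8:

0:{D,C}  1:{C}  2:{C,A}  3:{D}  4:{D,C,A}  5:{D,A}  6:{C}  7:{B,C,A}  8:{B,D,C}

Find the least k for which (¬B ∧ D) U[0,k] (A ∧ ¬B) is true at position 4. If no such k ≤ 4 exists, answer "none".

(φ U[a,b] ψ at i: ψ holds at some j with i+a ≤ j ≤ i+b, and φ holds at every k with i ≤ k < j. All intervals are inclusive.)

Need earliest j ≥ 4 with (A ∧ ¬B), and (¬B ∧ D) at every k in [4,j-1].
  j=4: rhs holds (empty prefix). k = 0.

0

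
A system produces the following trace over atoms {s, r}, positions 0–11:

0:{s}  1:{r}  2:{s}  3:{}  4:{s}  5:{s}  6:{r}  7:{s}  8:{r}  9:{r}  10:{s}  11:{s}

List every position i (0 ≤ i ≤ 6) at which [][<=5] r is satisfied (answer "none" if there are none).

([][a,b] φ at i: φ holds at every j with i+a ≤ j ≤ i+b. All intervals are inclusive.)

none

Evaluate at each i in [0,6]:
  i=0: ✗ (fails at j=0)
  i=1: ✗ (fails at j=2)
  i=2: ✗ (fails at j=2)
  i=3: ✗ (fails at j=3)
  i=4: ✗ (fails at j=4)
  i=5: ✗ (fails at j=5)
  i=6: ✗ (fails at j=7)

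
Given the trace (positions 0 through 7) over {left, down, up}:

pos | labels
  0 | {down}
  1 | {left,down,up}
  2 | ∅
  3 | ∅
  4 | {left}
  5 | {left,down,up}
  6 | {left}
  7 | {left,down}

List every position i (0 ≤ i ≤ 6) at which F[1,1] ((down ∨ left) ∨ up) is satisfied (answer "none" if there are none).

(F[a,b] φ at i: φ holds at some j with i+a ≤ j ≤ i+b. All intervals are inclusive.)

0, 3, 4, 5, 6

Evaluate at each i in [0,6]:
  i=0: ✓ (witness j=1)
  i=1: ✗ (none in [2,2])
  i=2: ✗ (none in [3,3])
  i=3: ✓ (witness j=4)
  i=4: ✓ (witness j=5)
  i=5: ✓ (witness j=6)
  i=6: ✓ (witness j=7)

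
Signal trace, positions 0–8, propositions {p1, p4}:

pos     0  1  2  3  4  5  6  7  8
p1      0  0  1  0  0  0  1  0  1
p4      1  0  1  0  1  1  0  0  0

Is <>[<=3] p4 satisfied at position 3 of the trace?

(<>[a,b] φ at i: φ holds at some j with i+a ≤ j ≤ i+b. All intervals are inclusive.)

Check p4 at each j in [3,6]:
  j=3: false
  j=4: true
  j=5: true
  j=6: false
Found at j=4 → formula holds.

Holds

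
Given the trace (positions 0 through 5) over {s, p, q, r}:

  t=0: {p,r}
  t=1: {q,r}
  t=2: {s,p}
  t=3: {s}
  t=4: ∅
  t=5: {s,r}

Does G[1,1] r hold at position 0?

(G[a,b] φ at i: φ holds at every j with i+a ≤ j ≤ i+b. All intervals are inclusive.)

Holds

Check r at every j in [1,1]:
  j=1: true
All positions satisfy it → formula holds.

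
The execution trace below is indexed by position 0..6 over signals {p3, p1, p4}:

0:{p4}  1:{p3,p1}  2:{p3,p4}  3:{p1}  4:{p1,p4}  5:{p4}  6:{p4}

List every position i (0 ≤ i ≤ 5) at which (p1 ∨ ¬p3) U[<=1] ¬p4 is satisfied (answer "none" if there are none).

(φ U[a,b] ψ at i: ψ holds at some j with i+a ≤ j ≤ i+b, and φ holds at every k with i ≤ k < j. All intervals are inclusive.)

0, 1, 3

Evaluate at each i in [0,5]:
  i=0: ✓ (rhs at j=1; lhs holds on [0,0])
  i=1: ✓ (rhs at j=1)
  i=2: ✗ (lhs fails at k=2 before rhs at j=3)
  i=3: ✓ (rhs at j=3)
  i=4: ✗ (no rhs in [4,5])
  i=5: ✗ (no rhs in [5,6])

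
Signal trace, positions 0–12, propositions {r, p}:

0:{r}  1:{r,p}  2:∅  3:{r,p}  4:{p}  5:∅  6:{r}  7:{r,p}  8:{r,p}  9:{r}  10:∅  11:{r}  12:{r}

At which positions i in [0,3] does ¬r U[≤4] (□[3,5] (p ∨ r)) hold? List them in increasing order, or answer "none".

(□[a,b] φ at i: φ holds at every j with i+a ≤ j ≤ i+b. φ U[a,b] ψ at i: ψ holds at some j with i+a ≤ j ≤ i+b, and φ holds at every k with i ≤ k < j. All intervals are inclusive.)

Evaluate at each i in [0,3]:
  i=0: ✗ (lhs fails at k=0 before rhs at j=3)
  i=1: ✗ (lhs fails at k=1 before rhs at j=3)
  i=2: ✓ (rhs at j=3; lhs holds on [2,2])
  i=3: ✓ (rhs at j=3)

2, 3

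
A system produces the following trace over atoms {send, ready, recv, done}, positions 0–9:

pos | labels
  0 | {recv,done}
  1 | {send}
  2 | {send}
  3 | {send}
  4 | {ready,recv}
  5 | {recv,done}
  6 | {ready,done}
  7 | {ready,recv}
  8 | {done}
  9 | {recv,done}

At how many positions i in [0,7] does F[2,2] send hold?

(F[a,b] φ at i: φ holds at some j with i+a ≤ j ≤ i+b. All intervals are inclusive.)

Evaluate at each i in [0,7]:
  i=0: ✓ (witness j=2)
  i=1: ✓ (witness j=3)
  i=2: ✗ (none in [4,4])
  i=3: ✗ (none in [5,5])
  i=4: ✗ (none in [6,6])
  i=5: ✗ (none in [7,7])
  i=6: ✗ (none in [8,8])
  i=7: ✗ (none in [9,9])
Positions where it holds: {0, 1} → 2.

2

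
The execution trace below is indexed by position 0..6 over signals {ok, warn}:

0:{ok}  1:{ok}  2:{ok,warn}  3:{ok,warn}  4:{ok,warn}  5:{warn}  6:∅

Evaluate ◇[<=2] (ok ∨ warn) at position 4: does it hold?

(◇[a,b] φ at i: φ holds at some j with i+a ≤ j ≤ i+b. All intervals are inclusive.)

Yes

Check (ok ∨ warn) at each j in [4,6]:
  j=4: true
  j=5: true
  j=6: false
Found at j=4 → formula holds.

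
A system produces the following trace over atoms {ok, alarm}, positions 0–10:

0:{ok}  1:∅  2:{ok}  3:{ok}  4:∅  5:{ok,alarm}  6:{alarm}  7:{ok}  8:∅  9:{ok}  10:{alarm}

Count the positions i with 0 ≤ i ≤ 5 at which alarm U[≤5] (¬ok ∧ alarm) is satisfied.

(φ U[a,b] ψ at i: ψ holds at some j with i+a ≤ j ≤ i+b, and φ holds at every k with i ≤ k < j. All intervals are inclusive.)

Evaluate at each i in [0,5]:
  i=0: ✗ (no rhs in [0,5])
  i=1: ✗ (lhs fails at k=1 before rhs at j=6)
  i=2: ✗ (lhs fails at k=2 before rhs at j=6)
  i=3: ✗ (lhs fails at k=3 before rhs at j=6)
  i=4: ✗ (lhs fails at k=4 before rhs at j=6)
  i=5: ✓ (rhs at j=6; lhs holds on [5,5])
Positions where it holds: {5} → 1.

1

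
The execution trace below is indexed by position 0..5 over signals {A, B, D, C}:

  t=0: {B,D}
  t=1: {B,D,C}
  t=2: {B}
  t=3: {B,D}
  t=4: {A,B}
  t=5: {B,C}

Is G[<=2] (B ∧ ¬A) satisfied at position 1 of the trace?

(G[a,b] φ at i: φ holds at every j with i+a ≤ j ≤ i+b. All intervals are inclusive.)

Check (B ∧ ¬A) at every j in [1,3]:
  j=1: true
  j=2: true
  j=3: true
All positions satisfy it → formula holds.

Yes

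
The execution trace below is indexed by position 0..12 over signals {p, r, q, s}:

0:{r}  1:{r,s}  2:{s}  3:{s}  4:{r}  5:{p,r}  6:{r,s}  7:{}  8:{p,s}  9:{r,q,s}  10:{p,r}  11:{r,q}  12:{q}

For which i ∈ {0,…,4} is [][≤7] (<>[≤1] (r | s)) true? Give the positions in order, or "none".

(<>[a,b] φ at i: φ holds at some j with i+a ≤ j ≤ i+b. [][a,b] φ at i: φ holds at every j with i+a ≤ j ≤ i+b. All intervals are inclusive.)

Evaluate at each i in [0,4]:
  i=0: ✓ (all of [0,7])
  i=1: ✓ (all of [1,8])
  i=2: ✓ (all of [2,9])
  i=3: ✓ (all of [3,10])
  i=4: ✓ (all of [4,11])

0, 1, 2, 3, 4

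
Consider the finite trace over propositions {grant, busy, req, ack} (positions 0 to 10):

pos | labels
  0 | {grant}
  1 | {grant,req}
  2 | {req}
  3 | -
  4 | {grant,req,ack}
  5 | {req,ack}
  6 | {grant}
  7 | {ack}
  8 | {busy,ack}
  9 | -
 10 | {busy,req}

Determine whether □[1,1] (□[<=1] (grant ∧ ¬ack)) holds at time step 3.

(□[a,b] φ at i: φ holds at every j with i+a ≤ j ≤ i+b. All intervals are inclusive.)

False

Check □[<=1] (grant ∧ ¬ack) at every j in [4,4]:
  j=4: fails at 4
Fails at j=4 → formula fails.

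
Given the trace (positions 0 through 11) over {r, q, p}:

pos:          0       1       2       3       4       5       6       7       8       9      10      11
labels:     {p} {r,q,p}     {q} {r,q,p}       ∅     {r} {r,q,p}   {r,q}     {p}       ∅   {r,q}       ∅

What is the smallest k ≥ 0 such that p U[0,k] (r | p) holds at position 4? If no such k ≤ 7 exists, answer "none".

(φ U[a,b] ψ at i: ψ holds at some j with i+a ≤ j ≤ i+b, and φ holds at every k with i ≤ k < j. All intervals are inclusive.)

Need earliest j ≥ 4 with (r | p), and p at every k in [4,j-1].
  j=4: rhs fails.
  j=5: rhs holds but lhs fails at k=4.
  j=6: rhs holds but lhs fails at k=4.
  j=7: rhs holds but lhs fails at k=4.
  j=8: rhs holds but lhs fails at k=4.
  j=9: rhs fails.
  j=10: rhs holds but lhs fails at k=4.
  j=11: rhs fails.
No witness within the range → none.

none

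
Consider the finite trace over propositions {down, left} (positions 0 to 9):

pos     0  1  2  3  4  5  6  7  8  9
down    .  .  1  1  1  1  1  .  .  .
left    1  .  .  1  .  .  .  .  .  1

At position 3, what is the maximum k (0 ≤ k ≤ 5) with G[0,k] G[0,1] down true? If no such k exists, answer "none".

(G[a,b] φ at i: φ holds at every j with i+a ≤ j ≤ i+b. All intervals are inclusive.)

G[0,1] down must hold from j=3 onward; find where it first fails.
  j=3: holds
  j=4: holds
  j=5: holds
  j=6: fails
Holds on [3,5], so largest k = 2.

2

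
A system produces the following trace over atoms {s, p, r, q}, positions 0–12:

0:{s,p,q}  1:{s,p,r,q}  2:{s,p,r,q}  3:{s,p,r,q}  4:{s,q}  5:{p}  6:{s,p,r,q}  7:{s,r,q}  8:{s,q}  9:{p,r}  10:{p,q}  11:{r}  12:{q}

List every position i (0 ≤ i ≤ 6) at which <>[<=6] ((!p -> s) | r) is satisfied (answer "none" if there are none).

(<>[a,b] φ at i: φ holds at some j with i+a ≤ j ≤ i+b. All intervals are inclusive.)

Evaluate at each i in [0,6]:
  i=0: ✓ (witness j=0)
  i=1: ✓ (witness j=1)
  i=2: ✓ (witness j=2)
  i=3: ✓ (witness j=3)
  i=4: ✓ (witness j=4)
  i=5: ✓ (witness j=5)
  i=6: ✓ (witness j=6)

0, 1, 2, 3, 4, 5, 6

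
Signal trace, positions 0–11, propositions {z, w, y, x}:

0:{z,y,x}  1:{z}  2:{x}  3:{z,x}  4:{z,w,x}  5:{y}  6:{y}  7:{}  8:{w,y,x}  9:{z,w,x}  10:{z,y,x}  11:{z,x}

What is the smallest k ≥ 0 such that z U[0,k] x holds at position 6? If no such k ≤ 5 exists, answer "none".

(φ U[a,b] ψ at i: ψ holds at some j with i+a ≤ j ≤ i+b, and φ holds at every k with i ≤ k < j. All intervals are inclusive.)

none

Need earliest j ≥ 6 with x, and z at every k in [6,j-1].
  j=6: rhs fails.
  j=7: rhs fails.
  j=8: rhs holds but lhs fails at k=6.
  j=9: rhs holds but lhs fails at k=6.
  j=10: rhs holds but lhs fails at k=6.
  j=11: rhs holds but lhs fails at k=6.
No witness within the range → none.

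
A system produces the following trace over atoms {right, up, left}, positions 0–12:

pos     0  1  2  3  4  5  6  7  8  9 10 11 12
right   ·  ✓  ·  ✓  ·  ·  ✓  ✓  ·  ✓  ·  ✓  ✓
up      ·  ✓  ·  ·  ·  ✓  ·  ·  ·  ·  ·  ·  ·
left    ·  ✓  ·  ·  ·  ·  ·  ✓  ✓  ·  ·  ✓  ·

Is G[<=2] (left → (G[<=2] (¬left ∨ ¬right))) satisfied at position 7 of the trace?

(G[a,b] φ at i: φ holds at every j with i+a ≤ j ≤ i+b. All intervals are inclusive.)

Check (left → (G[<=2] (¬left ∨ ¬right))) at every j in [7,9]:
  j=7: antecedent true; consequent fails at 7 → ✗
  j=8: antecedent true; consequent holds on [8,10] → ✓
  j=9: antecedent false → ✓
Fails at j=7 → formula fails.

Does not hold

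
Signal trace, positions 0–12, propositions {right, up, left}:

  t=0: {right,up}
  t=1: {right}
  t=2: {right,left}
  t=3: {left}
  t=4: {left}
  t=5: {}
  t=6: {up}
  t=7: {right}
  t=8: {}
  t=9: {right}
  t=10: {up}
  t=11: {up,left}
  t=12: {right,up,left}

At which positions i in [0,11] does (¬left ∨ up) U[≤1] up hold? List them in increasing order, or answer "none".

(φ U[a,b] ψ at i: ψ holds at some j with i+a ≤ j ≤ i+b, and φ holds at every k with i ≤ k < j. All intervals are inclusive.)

0, 5, 6, 9, 10, 11

Evaluate at each i in [0,11]:
  i=0: ✓ (rhs at j=0)
  i=1: ✗ (no rhs in [1,2])
  i=2: ✗ (no rhs in [2,3])
  i=3: ✗ (no rhs in [3,4])
  i=4: ✗ (no rhs in [4,5])
  i=5: ✓ (rhs at j=6; lhs holds on [5,5])
  i=6: ✓ (rhs at j=6)
  i=7: ✗ (no rhs in [7,8])
  i=8: ✗ (no rhs in [8,9])
  i=9: ✓ (rhs at j=10; lhs holds on [9,9])
  i=10: ✓ (rhs at j=10)
  i=11: ✓ (rhs at j=11)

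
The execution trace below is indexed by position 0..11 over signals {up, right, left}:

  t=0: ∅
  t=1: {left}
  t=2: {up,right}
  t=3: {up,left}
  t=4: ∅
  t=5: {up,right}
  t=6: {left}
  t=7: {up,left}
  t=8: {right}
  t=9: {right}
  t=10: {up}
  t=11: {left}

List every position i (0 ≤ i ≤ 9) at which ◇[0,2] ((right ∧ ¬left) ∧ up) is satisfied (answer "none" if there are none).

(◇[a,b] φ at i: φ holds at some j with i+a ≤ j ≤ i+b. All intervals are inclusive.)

Evaluate at each i in [0,9]:
  i=0: ✓ (witness j=2)
  i=1: ✓ (witness j=2)
  i=2: ✓ (witness j=2)
  i=3: ✓ (witness j=5)
  i=4: ✓ (witness j=5)
  i=5: ✓ (witness j=5)
  i=6: ✗ (none in [6,8])
  i=7: ✗ (none in [7,9])
  i=8: ✗ (none in [8,10])
  i=9: ✗ (none in [9,11])

0, 1, 2, 3, 4, 5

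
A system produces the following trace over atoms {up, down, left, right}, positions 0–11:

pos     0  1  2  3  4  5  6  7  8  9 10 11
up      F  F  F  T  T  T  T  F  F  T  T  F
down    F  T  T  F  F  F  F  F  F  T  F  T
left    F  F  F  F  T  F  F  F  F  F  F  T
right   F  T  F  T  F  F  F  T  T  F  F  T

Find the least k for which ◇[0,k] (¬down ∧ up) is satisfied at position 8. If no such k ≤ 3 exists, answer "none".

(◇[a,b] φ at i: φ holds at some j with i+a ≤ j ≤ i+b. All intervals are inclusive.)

2

Scan j = 8,9,… for (¬down ∧ up):
  j=8: fails
  j=9: fails
  j=10: holds
First hit at j=10, so smallest k = 10-8 = 2.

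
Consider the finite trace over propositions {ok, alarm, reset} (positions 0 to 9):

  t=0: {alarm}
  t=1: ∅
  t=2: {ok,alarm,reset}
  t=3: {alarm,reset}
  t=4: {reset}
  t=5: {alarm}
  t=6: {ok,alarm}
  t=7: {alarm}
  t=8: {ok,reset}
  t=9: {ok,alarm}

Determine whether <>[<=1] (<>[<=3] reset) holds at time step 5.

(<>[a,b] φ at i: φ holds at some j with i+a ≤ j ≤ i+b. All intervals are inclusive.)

Check <>[<=3] reset at each j in [5,6]:
  j=5: holds (witness at 8)
  j=6: holds (witness at 8)
Found at j=5 → formula holds.

True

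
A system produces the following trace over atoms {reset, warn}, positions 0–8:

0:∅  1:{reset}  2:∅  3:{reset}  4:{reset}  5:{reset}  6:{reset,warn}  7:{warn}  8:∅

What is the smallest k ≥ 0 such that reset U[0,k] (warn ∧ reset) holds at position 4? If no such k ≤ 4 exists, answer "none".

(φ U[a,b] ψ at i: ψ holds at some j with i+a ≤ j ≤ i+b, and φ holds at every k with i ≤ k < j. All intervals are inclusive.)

2

Need earliest j ≥ 4 with (warn ∧ reset), and reset at every k in [4,j-1].
  j=4: rhs fails.
  j=5: rhs fails.
  j=6: rhs holds; lhs holds on [4,5]. k = 2.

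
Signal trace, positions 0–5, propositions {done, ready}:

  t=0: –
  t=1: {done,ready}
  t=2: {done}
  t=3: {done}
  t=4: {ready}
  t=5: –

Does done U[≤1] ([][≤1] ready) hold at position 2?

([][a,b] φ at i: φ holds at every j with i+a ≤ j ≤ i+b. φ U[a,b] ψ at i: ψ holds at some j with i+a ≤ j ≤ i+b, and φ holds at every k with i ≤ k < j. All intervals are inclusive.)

Need some j in [2,3] with [][≤1] ready, and done at every k in [2,j-1].
  j=2: [][≤1] ready — fails at 2.
  j=3: [][≤1] ready — fails at 3.
No j in the window works → until fails.

Does not hold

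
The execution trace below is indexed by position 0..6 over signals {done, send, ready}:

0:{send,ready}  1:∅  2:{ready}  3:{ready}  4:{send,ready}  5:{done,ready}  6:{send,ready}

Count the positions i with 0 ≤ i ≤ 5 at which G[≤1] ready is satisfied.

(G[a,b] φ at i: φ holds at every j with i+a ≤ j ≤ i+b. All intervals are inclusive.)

Evaluate at each i in [0,5]:
  i=0: ✗ (fails at j=1)
  i=1: ✗ (fails at j=1)
  i=2: ✓ (all of [2,3])
  i=3: ✓ (all of [3,4])
  i=4: ✓ (all of [4,5])
  i=5: ✓ (all of [5,6])
Positions where it holds: {2, 3, 4, 5} → 4.

4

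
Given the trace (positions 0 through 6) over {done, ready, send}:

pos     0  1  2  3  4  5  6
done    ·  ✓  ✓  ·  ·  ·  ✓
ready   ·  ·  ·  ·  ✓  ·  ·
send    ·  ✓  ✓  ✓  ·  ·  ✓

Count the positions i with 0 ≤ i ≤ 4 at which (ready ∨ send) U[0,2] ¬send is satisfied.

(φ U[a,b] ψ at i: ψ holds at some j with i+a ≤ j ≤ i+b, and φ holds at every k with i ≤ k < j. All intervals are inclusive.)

4

Evaluate at each i in [0,4]:
  i=0: ✓ (rhs at j=0)
  i=1: ✗ (no rhs in [1,3])
  i=2: ✓ (rhs at j=4; lhs holds on [2,3])
  i=3: ✓ (rhs at j=4; lhs holds on [3,3])
  i=4: ✓ (rhs at j=4)
Positions where it holds: {0, 2, 3, 4} → 4.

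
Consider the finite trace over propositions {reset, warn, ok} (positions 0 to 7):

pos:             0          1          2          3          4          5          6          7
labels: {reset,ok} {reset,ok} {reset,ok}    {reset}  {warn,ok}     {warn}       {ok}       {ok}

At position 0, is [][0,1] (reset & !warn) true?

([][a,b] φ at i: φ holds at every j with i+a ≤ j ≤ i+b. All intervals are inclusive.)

True

Check (reset & !warn) at every j in [0,1]:
  j=0: true
  j=1: true
All positions satisfy it → formula holds.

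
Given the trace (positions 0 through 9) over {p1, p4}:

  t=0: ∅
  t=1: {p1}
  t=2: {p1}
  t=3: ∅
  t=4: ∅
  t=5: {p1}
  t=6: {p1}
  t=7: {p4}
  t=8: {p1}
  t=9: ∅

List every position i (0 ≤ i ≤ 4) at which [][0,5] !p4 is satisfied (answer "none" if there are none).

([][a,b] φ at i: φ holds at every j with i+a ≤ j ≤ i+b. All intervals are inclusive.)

0, 1

Evaluate at each i in [0,4]:
  i=0: ✓ (all of [0,5])
  i=1: ✓ (all of [1,6])
  i=2: ✗ (fails at j=7)
  i=3: ✗ (fails at j=7)
  i=4: ✗ (fails at j=7)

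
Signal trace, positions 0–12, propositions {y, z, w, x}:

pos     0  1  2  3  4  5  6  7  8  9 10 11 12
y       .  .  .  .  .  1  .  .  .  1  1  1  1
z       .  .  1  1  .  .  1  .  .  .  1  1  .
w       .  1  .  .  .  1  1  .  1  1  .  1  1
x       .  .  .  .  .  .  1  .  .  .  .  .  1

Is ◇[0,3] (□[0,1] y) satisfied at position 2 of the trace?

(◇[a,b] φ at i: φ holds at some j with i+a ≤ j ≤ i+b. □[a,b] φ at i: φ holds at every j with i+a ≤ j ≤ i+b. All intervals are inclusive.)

Check □[0,1] y at each j in [2,5]:
  j=2: fails at 2
  j=3: fails at 3
  j=4: fails at 4
  j=5: fails at 6
No position in the window satisfies it → formula fails.

No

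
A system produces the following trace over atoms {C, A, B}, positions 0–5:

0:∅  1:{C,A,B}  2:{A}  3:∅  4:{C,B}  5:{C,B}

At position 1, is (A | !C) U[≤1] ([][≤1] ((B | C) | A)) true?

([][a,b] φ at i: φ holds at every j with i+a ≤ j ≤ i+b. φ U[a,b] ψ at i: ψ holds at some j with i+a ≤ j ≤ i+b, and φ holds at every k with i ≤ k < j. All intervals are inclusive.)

Yes

Need some j in [1,2] with [][≤1] ((B | C) | A), and (A | !C) at every k in [1,j-1].
  j=1: [][≤1] ((B | C) | A) holds; no prefix to check → satisfied.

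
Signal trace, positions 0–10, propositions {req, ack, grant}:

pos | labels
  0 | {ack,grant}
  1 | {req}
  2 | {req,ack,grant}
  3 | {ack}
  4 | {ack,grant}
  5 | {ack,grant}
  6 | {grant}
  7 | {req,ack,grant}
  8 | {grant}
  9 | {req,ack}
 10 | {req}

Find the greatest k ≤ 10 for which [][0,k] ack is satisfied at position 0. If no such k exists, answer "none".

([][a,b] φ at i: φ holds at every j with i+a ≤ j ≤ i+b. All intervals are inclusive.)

ack must hold from j=0 onward; find where it first fails.
  j=0: holds
  j=1: fails
Holds on [0,0], so largest k = 0.

0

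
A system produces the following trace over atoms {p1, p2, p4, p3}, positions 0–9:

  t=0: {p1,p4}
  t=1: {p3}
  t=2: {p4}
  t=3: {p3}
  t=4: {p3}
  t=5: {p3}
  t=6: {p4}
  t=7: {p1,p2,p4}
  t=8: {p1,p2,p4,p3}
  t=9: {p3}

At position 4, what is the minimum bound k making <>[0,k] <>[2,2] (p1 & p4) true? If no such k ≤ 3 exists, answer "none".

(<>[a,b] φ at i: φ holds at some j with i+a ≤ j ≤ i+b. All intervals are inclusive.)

1

Scan j = 4,5,… for <>[2,2] (p1 & p4):
  j=4: fails
  j=5: holds
First hit at j=5, so smallest k = 5-4 = 1.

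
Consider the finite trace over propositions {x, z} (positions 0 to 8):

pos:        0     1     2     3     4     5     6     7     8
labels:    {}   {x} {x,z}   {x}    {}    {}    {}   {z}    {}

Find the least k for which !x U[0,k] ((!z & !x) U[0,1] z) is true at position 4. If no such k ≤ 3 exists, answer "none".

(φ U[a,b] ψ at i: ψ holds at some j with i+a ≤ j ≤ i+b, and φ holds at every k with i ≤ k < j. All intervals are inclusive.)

2

Need earliest j ≥ 4 with ((!z & !x) U[0,1] z), and !x at every k in [4,j-1].
  j=4: rhs fails.
  j=5: rhs fails.
  j=6: rhs holds; lhs holds on [4,5]. k = 2.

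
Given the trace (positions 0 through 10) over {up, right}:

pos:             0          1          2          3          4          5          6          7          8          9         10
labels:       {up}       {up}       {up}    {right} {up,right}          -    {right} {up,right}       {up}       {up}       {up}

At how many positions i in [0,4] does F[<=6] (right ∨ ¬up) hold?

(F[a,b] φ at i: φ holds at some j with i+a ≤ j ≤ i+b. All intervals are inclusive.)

Evaluate at each i in [0,4]:
  i=0: ✓ (witness j=3)
  i=1: ✓ (witness j=3)
  i=2: ✓ (witness j=3)
  i=3: ✓ (witness j=3)
  i=4: ✓ (witness j=4)
Positions where it holds: {0, 1, 2, 3, 4} → 5.

5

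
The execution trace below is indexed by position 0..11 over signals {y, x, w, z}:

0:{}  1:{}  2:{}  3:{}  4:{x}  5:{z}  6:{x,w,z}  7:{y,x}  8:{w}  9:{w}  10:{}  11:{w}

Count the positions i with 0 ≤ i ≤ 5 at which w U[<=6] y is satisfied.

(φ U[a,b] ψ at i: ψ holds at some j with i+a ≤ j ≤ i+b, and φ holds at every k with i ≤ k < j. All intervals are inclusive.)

0

Evaluate at each i in [0,5]:
  i=0: ✗ (no rhs in [0,6])
  i=1: ✗ (lhs fails at k=1 before rhs at j=7)
  i=2: ✗ (lhs fails at k=2 before rhs at j=7)
  i=3: ✗ (lhs fails at k=3 before rhs at j=7)
  i=4: ✗ (lhs fails at k=4 before rhs at j=7)
  i=5: ✗ (lhs fails at k=5 before rhs at j=7)
Positions where it holds: {} → 0.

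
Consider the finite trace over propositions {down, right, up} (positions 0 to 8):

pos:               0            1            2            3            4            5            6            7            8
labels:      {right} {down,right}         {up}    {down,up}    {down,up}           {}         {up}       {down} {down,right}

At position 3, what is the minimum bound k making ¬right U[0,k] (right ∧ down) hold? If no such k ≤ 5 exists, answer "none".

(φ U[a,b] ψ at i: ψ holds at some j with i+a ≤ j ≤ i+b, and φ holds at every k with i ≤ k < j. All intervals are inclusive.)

Need earliest j ≥ 3 with (right ∧ down), and ¬right at every k in [3,j-1].
  j=3: rhs fails.
  j=4: rhs fails.
  j=5: rhs fails.
  j=6: rhs fails.
  j=7: rhs fails.
  j=8: rhs holds; lhs holds on [3,7]. k = 5.

5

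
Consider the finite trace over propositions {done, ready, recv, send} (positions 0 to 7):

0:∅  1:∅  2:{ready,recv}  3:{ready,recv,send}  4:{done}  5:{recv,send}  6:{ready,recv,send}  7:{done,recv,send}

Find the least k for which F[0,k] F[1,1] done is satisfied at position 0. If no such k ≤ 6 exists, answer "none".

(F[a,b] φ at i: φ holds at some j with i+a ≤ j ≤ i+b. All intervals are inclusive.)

3

Scan j = 0,1,… for F[1,1] done:
  j=0: fails
  j=1: fails
  j=2: fails
  j=3: holds
First hit at j=3, so smallest k = 3-0 = 3.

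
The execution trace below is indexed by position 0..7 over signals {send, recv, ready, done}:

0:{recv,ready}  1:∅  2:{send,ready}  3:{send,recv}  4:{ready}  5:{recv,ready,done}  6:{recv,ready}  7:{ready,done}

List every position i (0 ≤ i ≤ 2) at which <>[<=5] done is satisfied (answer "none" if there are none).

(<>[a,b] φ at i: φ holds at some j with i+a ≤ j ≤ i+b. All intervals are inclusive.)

Evaluate at each i in [0,2]:
  i=0: ✓ (witness j=5)
  i=1: ✓ (witness j=5)
  i=2: ✓ (witness j=5)

0, 1, 2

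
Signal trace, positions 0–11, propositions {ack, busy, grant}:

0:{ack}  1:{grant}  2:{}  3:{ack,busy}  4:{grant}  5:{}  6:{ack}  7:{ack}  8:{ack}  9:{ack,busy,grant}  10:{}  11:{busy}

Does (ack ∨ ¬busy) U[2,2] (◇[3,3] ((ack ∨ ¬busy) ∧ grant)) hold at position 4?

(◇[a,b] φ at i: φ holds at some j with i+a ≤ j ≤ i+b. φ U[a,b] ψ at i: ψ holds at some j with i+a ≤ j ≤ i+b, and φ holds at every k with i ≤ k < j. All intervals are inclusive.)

Need some j in [6,6] with ◇[3,3] ((ack ∨ ¬busy) ∧ grant), and (ack ∨ ¬busy) at every k in [4,j-1].
  j=6: ◇[3,3] ((ack ∨ ¬busy) ∧ grant) holds; (ack ∨ ¬busy) holds at every k in [4,5] → satisfied.

Holds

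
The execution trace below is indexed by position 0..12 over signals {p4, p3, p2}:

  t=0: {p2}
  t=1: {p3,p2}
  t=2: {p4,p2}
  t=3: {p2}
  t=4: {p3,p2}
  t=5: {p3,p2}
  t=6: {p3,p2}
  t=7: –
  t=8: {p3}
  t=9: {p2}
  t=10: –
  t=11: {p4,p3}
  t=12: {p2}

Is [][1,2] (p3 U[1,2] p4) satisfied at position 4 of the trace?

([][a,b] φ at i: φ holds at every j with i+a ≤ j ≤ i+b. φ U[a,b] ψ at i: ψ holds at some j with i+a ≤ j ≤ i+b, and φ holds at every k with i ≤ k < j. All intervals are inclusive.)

Does not hold

Check (p3 U[1,2] p4) at every j in [5,6]:
  j=5: fails
  j=6: fails
Fails at j=5 → formula fails.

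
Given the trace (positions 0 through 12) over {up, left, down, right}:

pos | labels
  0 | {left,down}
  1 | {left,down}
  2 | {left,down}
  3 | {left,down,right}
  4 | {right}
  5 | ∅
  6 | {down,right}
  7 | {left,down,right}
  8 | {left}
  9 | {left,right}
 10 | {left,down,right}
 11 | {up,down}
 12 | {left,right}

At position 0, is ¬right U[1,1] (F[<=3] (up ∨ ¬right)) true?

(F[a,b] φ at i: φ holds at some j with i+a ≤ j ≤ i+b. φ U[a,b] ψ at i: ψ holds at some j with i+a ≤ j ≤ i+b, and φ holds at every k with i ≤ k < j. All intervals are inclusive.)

Yes

Need some j in [1,1] with F[<=3] (up ∨ ¬right), and ¬right at every k in [0,j-1].
  j=1: F[<=3] (up ∨ ¬right) holds; ¬right holds at every k in [0,0] → satisfied.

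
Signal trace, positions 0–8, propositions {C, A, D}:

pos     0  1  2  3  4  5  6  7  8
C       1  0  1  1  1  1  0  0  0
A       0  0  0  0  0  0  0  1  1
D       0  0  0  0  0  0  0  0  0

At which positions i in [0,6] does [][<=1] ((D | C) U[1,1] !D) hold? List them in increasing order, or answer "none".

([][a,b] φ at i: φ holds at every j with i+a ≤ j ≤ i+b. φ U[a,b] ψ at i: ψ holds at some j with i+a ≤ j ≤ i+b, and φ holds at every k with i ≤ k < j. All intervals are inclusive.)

Evaluate at each i in [0,6]:
  i=0: ✗ (fails at j=1)
  i=1: ✗ (fails at j=1)
  i=2: ✓ (all of [2,3])
  i=3: ✓ (all of [3,4])
  i=4: ✓ (all of [4,5])
  i=5: ✗ (fails at j=6)
  i=6: ✗ (fails at j=6)

2, 3, 4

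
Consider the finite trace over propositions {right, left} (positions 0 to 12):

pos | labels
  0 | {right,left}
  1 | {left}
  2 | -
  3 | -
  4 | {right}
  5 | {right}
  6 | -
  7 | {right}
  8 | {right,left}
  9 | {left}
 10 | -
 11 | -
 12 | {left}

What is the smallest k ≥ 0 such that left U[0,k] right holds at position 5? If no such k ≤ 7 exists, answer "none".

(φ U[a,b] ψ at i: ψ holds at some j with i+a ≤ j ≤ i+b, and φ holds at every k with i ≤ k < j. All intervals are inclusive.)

Need earliest j ≥ 5 with right, and left at every k in [5,j-1].
  j=5: rhs holds (empty prefix). k = 0.

0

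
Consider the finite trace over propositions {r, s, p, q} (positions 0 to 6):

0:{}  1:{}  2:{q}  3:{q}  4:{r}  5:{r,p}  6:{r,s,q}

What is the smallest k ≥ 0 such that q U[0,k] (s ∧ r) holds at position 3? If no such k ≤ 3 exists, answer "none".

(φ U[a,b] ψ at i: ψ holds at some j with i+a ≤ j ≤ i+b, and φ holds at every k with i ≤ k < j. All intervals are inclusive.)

none

Need earliest j ≥ 3 with (s ∧ r), and q at every k in [3,j-1].
  j=3: rhs fails.
  j=4: rhs fails.
  j=5: rhs fails.
  j=6: rhs holds but lhs fails at k=4.
No witness within the range → none.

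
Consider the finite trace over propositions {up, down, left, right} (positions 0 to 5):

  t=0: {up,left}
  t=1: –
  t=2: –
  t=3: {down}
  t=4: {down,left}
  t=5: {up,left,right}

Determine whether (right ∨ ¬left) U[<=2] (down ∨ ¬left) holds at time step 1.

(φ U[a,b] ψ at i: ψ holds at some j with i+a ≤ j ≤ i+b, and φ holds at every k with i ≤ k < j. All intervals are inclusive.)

Yes

Need some j in [1,3] with (down ∨ ¬left), and (right ∨ ¬left) at every k in [1,j-1].
  j=1: (down ∨ ¬left) holds; no prefix to check → satisfied.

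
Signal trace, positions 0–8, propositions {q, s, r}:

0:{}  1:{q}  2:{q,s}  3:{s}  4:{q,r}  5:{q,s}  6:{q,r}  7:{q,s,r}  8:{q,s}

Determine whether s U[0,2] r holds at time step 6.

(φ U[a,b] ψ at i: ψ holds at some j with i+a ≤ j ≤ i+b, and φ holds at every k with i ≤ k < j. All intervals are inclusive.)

Need some j in [6,8] with r, and s at every k in [6,j-1].
  j=6: r holds; no prefix to check → satisfied.

True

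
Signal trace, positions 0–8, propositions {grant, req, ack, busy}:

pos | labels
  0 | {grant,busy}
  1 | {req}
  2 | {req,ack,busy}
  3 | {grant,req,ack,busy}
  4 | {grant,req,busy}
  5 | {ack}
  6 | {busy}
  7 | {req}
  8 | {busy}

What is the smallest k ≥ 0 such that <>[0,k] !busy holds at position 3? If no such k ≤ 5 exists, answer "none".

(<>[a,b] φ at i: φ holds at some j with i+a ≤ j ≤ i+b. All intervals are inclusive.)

Scan j = 3,4,… for !busy:
  j=3: fails
  j=4: fails
  j=5: holds
First hit at j=5, so smallest k = 5-3 = 2.

2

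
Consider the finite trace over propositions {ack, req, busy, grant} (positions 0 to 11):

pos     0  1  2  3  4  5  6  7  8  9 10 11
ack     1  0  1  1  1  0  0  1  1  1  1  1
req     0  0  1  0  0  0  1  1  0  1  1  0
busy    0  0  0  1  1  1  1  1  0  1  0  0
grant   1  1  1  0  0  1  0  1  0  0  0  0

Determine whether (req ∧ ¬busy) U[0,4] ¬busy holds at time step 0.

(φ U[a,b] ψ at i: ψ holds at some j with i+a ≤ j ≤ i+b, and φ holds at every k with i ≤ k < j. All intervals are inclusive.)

Need some j in [0,4] with ¬busy, and (req ∧ ¬busy) at every k in [0,j-1].
  j=0: ¬busy holds; no prefix to check → satisfied.

Holds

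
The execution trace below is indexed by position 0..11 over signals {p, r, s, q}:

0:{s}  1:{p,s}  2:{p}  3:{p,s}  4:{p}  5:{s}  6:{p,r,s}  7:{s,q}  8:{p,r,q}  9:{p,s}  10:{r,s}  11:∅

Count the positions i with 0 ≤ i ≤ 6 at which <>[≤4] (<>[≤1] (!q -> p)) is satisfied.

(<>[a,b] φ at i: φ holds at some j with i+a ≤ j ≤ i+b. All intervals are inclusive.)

7

Evaluate at each i in [0,6]:
  i=0: ✓ (witness j=0)
  i=1: ✓ (witness j=1)
  i=2: ✓ (witness j=2)
  i=3: ✓ (witness j=3)
  i=4: ✓ (witness j=4)
  i=5: ✓ (witness j=5)
  i=6: ✓ (witness j=6)
Positions where it holds: {0, 1, 2, 3, 4, 5, 6} → 7.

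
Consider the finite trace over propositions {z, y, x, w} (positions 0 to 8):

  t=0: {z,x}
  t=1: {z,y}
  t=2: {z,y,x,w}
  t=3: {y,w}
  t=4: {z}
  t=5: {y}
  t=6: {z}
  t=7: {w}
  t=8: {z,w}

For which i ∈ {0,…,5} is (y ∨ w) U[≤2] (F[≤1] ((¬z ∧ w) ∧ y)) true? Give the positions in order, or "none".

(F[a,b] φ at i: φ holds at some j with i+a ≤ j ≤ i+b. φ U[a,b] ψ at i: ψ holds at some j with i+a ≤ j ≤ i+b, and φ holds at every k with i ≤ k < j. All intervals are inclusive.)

1, 2, 3

Evaluate at each i in [0,5]:
  i=0: ✗ (lhs fails at k=0 before rhs at j=2)
  i=1: ✓ (rhs at j=2; lhs holds on [1,1])
  i=2: ✓ (rhs at j=2)
  i=3: ✓ (rhs at j=3)
  i=4: ✗ (no rhs in [4,6])
  i=5: ✗ (no rhs in [5,7])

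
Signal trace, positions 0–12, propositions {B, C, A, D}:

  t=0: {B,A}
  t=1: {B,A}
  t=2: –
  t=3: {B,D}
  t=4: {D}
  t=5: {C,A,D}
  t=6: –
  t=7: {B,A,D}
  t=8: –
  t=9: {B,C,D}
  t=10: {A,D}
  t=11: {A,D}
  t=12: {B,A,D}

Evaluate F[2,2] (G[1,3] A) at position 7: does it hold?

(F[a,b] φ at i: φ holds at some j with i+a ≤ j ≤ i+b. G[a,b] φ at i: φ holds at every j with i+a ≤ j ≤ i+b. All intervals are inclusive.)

Holds

Check G[1,3] A at each j in [9,9]:
  j=9: holds on [10,12]
Found at j=9 → formula holds.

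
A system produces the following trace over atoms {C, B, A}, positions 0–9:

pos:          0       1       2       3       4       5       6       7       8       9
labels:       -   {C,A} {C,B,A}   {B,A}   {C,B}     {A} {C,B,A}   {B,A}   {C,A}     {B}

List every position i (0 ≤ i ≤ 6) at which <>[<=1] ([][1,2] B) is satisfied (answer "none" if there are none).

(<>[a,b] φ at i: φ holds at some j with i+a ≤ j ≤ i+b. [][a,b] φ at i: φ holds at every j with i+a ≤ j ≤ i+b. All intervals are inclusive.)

Evaluate at each i in [0,6]:
  i=0: ✓ (witness j=1)
  i=1: ✓ (witness j=1)
  i=2: ✓ (witness j=2)
  i=3: ✗ (none in [3,4])
  i=4: ✓ (witness j=5)
  i=5: ✓ (witness j=5)
  i=6: ✗ (none in [6,7])

0, 1, 2, 4, 5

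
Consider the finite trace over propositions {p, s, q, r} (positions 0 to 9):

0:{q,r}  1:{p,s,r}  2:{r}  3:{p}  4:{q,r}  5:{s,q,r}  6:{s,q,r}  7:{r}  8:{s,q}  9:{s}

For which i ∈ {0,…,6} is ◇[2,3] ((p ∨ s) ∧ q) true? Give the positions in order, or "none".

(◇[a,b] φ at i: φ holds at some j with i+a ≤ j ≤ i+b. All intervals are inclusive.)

2, 3, 4, 5, 6

Evaluate at each i in [0,6]:
  i=0: ✗ (none in [2,3])
  i=1: ✗ (none in [3,4])
  i=2: ✓ (witness j=5)
  i=3: ✓ (witness j=5)
  i=4: ✓ (witness j=6)
  i=5: ✓ (witness j=8)
  i=6: ✓ (witness j=8)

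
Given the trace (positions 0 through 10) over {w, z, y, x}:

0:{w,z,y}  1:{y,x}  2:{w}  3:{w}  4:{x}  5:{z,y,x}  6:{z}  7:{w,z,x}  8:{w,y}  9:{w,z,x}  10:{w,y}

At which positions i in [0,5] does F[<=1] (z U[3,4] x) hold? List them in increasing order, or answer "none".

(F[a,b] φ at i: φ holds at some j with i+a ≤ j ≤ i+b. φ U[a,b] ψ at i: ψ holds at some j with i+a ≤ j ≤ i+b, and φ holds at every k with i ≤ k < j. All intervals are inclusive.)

none

Evaluate at each i in [0,5]:
  i=0: ✗ (none in [0,1])
  i=1: ✗ (none in [1,2])
  i=2: ✗ (none in [2,3])
  i=3: ✗ (none in [3,4])
  i=4: ✗ (none in [4,5])
  i=5: ✗ (none in [5,6])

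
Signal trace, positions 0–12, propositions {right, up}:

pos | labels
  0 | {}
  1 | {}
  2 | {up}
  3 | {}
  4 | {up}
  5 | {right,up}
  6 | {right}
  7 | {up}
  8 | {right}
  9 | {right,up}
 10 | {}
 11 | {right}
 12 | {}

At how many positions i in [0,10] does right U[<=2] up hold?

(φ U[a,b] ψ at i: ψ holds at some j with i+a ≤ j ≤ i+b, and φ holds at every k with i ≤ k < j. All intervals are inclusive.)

Evaluate at each i in [0,10]:
  i=0: ✗ (lhs fails at k=0 before rhs at j=2)
  i=1: ✗ (lhs fails at k=1 before rhs at j=2)
  i=2: ✓ (rhs at j=2)
  i=3: ✗ (lhs fails at k=3 before rhs at j=4)
  i=4: ✓ (rhs at j=4)
  i=5: ✓ (rhs at j=5)
  i=6: ✓ (rhs at j=7; lhs holds on [6,6])
  i=7: ✓ (rhs at j=7)
  i=8: ✓ (rhs at j=9; lhs holds on [8,8])
  i=9: ✓ (rhs at j=9)
  i=10: ✗ (no rhs in [10,12])
Positions where it holds: {2, 4, 5, 6, 7, 8, 9} → 7.

7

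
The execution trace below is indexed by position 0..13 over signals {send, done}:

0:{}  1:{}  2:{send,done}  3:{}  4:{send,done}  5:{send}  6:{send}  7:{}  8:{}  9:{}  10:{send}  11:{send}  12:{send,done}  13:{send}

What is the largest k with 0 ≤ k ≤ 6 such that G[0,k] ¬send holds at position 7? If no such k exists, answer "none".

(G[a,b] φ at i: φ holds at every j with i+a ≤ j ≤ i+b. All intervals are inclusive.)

2

¬send must hold from j=7 onward; find where it first fails.
  j=7: holds
  j=8: holds
  j=9: holds
  j=10: fails
Holds on [7,9], so largest k = 2.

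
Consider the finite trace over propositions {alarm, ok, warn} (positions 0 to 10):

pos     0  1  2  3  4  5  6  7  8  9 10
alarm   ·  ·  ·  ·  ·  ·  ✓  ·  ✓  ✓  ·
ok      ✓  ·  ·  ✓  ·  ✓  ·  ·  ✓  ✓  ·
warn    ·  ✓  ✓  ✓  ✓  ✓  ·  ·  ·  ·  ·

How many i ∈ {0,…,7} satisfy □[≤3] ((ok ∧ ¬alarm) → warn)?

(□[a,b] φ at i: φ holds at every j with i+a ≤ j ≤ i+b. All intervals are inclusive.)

7

Evaluate at each i in [0,7]:
  i=0: ✗ (fails at j=0)
  i=1: ✓ (all of [1,4])
  i=2: ✓ (all of [2,5])
  i=3: ✓ (all of [3,6])
  i=4: ✓ (all of [4,7])
  i=5: ✓ (all of [5,8])
  i=6: ✓ (all of [6,9])
  i=7: ✓ (all of [7,10])
Positions where it holds: {1, 2, 3, 4, 5, 6, 7} → 7.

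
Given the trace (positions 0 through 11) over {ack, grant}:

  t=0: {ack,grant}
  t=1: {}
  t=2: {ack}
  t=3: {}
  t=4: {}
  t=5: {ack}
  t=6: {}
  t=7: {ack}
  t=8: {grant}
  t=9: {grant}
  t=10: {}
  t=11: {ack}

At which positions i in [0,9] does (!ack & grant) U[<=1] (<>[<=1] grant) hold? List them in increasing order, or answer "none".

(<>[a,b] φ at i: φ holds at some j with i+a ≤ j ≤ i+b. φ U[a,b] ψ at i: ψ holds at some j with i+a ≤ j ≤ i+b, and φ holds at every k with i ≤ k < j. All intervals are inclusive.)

0, 7, 8, 9

Evaluate at each i in [0,9]:
  i=0: ✓ (rhs at j=0)
  i=1: ✗ (no rhs in [1,2])
  i=2: ✗ (no rhs in [2,3])
  i=3: ✗ (no rhs in [3,4])
  i=4: ✗ (no rhs in [4,5])
  i=5: ✗ (no rhs in [5,6])
  i=6: ✗ (lhs fails at k=6 before rhs at j=7)
  i=7: ✓ (rhs at j=7)
  i=8: ✓ (rhs at j=8)
  i=9: ✓ (rhs at j=9)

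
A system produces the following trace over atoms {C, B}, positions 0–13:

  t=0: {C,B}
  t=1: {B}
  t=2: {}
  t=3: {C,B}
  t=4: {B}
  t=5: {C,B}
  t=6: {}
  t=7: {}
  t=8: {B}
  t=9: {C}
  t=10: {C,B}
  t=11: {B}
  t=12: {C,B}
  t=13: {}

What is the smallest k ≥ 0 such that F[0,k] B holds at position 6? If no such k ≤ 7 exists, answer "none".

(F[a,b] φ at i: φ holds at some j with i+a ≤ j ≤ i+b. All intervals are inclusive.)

2

Scan j = 6,7,… for B:
  j=6: fails
  j=7: fails
  j=8: holds
First hit at j=8, so smallest k = 8-6 = 2.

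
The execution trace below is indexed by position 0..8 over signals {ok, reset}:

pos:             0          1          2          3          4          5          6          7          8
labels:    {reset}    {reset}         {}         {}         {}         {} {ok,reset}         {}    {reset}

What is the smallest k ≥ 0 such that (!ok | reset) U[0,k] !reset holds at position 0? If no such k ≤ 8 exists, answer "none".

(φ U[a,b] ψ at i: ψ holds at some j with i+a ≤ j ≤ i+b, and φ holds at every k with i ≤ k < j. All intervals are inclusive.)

2

Need earliest j ≥ 0 with !reset, and (!ok | reset) at every k in [0,j-1].
  j=0: rhs fails.
  j=1: rhs fails.
  j=2: rhs holds; lhs holds on [0,1]. k = 2.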